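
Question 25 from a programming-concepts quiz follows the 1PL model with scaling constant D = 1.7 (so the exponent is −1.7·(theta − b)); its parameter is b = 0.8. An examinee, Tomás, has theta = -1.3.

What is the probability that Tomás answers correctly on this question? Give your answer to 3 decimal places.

0.027

P(theta) = 1 / (1 + exp(−D·(theta − b)))
Exponent: 1.7 × (-1.3 − 0.8) = -3.5700
1/(1 + e^{3.5700}) = 0.0274
P = 0.0274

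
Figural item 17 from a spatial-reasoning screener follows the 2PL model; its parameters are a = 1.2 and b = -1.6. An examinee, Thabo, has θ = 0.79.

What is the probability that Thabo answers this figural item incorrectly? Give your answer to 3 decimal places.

P(θ) = 1 / (1 + exp(−a(θ − b)))
Exponent: 1.2 × (0.79 − (-1.6)) = 2.8680
1/(1 + e^{-2.8680}) = 0.9462
P(incorrect) = 1 − 0.9462 = 0.0538

0.054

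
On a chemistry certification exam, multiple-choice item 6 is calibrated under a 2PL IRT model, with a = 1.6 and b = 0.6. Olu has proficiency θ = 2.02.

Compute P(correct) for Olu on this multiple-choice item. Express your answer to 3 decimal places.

P(θ) = 1 / (1 + exp(−a(θ − b)))
Exponent: 1.6 × (2.02 − 0.6) = 2.2720
1/(1 + e^{-2.2720}) = 0.9065

0.907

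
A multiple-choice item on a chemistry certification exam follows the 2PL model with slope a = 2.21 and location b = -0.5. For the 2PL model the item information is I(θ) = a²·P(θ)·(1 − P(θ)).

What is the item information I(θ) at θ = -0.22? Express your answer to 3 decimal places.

1.111

P = 1/(1+e^{-0.6188}) = 0.6499
P(1−P) = 0.6499 × 0.3501 = 0.2275
I = a² × P(1−P) = 2.21² × 0.2275 = 1.11121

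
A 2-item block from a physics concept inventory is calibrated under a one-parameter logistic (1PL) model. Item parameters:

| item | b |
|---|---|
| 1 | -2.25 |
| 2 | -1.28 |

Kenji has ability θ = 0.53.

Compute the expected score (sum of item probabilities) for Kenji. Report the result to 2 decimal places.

P(θ) = 1 / (1 + exp(−(θ − b)))
P_1 = 1/(1+e^{-2.7800}) = 0.9416
P_2 = 1/(1+e^{-1.8100}) = 0.8594
E[score] = 0.9416 + 0.8594 = 1.8009

1.80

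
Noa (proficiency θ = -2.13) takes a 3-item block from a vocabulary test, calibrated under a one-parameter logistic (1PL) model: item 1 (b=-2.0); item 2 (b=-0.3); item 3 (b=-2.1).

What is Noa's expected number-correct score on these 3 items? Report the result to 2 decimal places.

1.10

P(θ) = 1 / (1 + exp(−(θ − b)))
P_1 = 1/(1+e^{0.1300}) = 0.4675
P_2 = 1/(1+e^{1.8300}) = 0.1382
P_3 = 1/(1+e^{0.0300}) = 0.4925
E[score] = 0.4675 + 0.1382 + 0.4925 = 1.0983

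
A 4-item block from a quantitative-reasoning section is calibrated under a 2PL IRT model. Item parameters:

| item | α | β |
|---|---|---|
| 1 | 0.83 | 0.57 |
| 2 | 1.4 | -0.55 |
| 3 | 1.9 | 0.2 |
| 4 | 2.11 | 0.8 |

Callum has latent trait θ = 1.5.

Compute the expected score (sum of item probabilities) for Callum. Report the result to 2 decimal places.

P(θ) = 1 / (1 + exp(−α(θ − β)))
P_1 = 1/(1+e^{-0.7719}) = 0.6839
P_2 = 1/(1+e^{-2.8700}) = 0.9463
P_3 = 1/(1+e^{-2.4700}) = 0.9220
P_4 = 1/(1+e^{-1.4770}) = 0.8141
E[score] = 0.6839 + 0.9463 + 0.9220 + 0.8141 = 3.3664

3.37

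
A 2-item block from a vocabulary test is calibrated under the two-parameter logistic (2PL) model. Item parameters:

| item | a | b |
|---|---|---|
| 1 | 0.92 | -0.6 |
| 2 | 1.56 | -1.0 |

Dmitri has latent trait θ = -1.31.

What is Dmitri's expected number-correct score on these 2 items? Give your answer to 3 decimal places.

P(θ) = 1 / (1 + exp(−a(θ − b)))
P_1 = 1/(1+e^{0.6532}) = 0.3423
P_2 = 1/(1+e^{0.4836}) = 0.3814
E[score] = 0.3423 + 0.3814 = 0.7237

0.724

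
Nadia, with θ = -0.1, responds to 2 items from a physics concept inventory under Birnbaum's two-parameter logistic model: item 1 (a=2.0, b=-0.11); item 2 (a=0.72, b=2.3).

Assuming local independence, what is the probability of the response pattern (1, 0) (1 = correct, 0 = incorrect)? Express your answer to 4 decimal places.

0.4288

P(θ) = 1 / (1 + exp(−a(θ − b)))
P_1 = 1/(1+e^{-0.0200}) = 0.5050
P_2 = 1/(1+e^{1.7280}) = 0.1508
L = P_1 × (1−P_2) = 0.5050 × 0.8492 = 0.42882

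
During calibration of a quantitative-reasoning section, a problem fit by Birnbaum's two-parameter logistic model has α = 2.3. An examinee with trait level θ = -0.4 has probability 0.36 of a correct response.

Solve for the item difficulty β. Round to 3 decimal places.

-0.150

P(θ) = 1 / (1 + exp(−α(θ − β)))
logit(0.36) = ln(0.36/0.64) = -0.5754
β = θ − logit/(α) = -0.4 − (-0.5754)/2.3000 = -0.1498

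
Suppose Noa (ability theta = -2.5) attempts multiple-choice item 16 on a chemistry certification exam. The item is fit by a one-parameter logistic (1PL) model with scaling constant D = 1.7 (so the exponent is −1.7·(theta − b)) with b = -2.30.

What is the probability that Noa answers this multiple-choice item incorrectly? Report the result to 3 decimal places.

P(theta) = 1 / (1 + exp(−D·(theta − b)))
Exponent: 1.7 × (-2.5 − (-2.30)) = -0.3400
1/(1 + e^{0.3400}) = 0.4158
P = 0.4158
P(incorrect) = 1 − 0.4158 = 0.5842

0.584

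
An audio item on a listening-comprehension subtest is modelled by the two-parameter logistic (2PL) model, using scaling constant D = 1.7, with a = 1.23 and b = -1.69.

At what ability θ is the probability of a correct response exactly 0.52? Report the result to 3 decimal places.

P(θ) = 1 / (1 + exp(−D·a(θ − b)))
logit = ln(0.5200/0.4800) = 0.0800
θ = b + logit/(1.7·a) = -1.69 + 0.0800/2.0910 = -1.6517

-1.652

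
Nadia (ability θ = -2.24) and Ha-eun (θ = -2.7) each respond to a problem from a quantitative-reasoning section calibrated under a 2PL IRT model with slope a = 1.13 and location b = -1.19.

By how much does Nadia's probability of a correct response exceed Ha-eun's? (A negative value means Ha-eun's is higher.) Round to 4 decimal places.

P(θ) = 1 / (1 + exp(−a(θ − b)))
P(Nadia) = 0.2339  [exponent -1.1865]
P(Ha-eun) = 0.1536  [exponent -1.7063]
Difference = 0.2339 − 0.1536 = 0.0802

0.0802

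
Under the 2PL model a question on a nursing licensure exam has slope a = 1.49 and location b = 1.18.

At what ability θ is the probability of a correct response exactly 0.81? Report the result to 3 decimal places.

P(θ) = 1 / (1 + exp(−a(θ − b)))
logit = ln(0.8100/0.1900) = 1.4500
θ = b + logit/(a) = 1.18 + 1.4500/1.4900 = 2.1532

2.153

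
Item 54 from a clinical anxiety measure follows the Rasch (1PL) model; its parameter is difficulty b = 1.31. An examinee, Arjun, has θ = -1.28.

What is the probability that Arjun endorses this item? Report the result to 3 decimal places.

0.070

P(θ) = 1 / (1 + exp(−(θ − b)))
Exponent: (-1.28 − 1.31) = -2.5900
1/(1 + e^{2.5900}) = 0.0698
P = 0.0698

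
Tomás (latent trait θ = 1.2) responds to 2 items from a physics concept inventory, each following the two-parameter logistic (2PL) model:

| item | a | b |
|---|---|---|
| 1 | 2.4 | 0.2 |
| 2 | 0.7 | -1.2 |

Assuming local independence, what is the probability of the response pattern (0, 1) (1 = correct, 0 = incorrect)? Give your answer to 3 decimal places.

P(θ) = 1 / (1 + exp(−a(θ − b)))
P_1 = 1/(1+e^{-2.4000}) = 0.9168
P_2 = 1/(1+e^{-1.6800}) = 0.8429
L = (1−P_1) × P_2 = 0.0832 × 0.8429 = 0.07011

0.070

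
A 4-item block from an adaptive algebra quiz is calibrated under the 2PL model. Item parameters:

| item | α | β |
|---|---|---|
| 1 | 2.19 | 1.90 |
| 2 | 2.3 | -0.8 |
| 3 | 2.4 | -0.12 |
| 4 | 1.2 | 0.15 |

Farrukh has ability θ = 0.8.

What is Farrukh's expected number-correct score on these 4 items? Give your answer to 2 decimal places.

P(θ) = 1 / (1 + exp(−α(θ − β)))
P_1 = 1/(1+e^{2.4090}) = 0.0825
P_2 = 1/(1+e^{-3.6800}) = 0.9754
P_3 = 1/(1+e^{-2.2080}) = 0.9010
P_4 = 1/(1+e^{-0.7800}) = 0.6857
E[score] = 0.0825 + 0.9754 + 0.9010 + 0.6857 = 2.6445

2.64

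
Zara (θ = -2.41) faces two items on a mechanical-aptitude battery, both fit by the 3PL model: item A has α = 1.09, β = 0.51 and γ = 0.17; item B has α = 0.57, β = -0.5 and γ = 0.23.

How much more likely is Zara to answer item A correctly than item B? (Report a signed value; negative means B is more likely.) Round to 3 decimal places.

-0.221

P(θ) = γ + (1 − γ) · 1 / (1 + exp(−α(θ − β)))
P_A = 0.2030
P_B = 0.4239
P_A − P_B = -0.2209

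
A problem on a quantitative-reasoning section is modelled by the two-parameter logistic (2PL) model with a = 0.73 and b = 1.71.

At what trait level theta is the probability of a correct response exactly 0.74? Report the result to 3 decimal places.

P(theta) = 1 / (1 + exp(−a(theta − b)))
logit = ln(0.7400/0.2600) = 1.0460
theta = b + logit/(a) = 1.71 + 1.0460/0.7300 = 3.1428

3.143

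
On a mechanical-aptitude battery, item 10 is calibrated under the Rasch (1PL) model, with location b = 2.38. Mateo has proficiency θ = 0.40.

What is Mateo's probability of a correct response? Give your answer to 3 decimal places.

P(θ) = 1 / (1 + exp(−(θ − b)))
Exponent: (0.40 − 2.38) = -1.9800
1/(1 + e^{1.9800}) = 0.1213
P = 0.1213

0.121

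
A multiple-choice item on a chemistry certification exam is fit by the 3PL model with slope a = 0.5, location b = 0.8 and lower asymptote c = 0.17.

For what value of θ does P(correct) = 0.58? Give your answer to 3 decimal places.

P(θ) = c + (1 − c) · 1 / (1 + exp(−a(θ − b)))
Remove guessing floor: (0.58 − 0.17)/(1 − 0.17) = 0.4940
logit = ln(0.4940/0.5060) = -0.0241
θ = b + logit/(a) = 0.8 + (-0.0241)/0.5000 = 0.7518

0.752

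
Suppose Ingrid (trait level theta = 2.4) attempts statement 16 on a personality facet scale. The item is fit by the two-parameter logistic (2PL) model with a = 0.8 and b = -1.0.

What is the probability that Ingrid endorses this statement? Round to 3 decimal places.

P(theta) = 1 / (1 + exp(−a(theta − b)))
Exponent: 0.8 × (2.4 − (-1.0)) = 2.7200
1/(1 + e^{-2.7200}) = 0.9382

0.938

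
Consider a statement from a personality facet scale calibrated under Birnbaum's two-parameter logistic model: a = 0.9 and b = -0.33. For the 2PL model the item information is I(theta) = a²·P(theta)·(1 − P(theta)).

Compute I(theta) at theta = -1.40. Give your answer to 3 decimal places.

0.162

P = 1/(1+e^{0.9630}) = 0.2763
P(1−P) = 0.2763 × 0.7237 = 0.1999
I = a² × P(1−P) = 0.9² × 0.1999 = 0.16196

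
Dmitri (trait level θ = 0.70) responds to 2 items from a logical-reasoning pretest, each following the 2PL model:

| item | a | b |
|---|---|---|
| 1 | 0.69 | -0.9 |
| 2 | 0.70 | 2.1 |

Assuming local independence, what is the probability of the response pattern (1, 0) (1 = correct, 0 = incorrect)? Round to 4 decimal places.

0.5461

P(θ) = 1 / (1 + exp(−a(θ − b)))
P_1 = 1/(1+e^{-1.1040}) = 0.7510
P_2 = 1/(1+e^{0.9800}) = 0.2729
L = P_1 × (1−P_2) = 0.7510 × 0.7271 = 0.54606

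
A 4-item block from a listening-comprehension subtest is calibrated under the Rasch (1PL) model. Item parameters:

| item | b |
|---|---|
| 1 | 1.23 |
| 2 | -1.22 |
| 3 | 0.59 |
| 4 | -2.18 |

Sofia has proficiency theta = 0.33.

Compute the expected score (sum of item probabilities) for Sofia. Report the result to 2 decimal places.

P(theta) = 1 / (1 + exp(−(theta − b)))
P_1 = 1/(1+e^{0.9000}) = 0.2891
P_2 = 1/(1+e^{-1.5500}) = 0.8249
P_3 = 1/(1+e^{0.2600}) = 0.4354
P_4 = 1/(1+e^{-2.5100}) = 0.9248
E[score] = 0.2891 + 0.8249 + 0.4354 + 0.9248 = 2.4742

2.47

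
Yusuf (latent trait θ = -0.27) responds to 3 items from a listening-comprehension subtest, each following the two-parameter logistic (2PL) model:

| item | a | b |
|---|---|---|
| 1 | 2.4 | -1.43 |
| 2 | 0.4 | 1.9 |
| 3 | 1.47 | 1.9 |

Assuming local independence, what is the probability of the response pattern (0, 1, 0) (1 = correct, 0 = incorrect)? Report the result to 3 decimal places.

P(θ) = 1 / (1 + exp(−a(θ − b)))
P_1 = 1/(1+e^{-2.7840}) = 0.9418
P_2 = 1/(1+e^{0.8680}) = 0.2957
P_3 = 1/(1+e^{3.1899}) = 0.0395
L = (1−P_1) × P_2 × (1−P_3) = 0.0582 × 0.2957 × 0.9605 = 0.01653

0.017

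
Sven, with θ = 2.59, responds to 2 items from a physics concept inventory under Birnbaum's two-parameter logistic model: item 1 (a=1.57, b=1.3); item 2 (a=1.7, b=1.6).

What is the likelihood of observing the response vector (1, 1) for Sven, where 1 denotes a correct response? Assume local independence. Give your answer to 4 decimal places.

P(θ) = 1 / (1 + exp(−a(θ − b)))
P_1 = 1/(1+e^{-2.0253}) = 0.8834
P_2 = 1/(1+e^{-1.6830}) = 0.8433
L = P_1 × P_2 = 0.8834 × 0.8433 = 0.74500

0.7450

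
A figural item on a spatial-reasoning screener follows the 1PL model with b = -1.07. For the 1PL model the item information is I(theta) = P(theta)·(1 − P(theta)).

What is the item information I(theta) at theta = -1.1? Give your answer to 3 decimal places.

P = 1/(1+e^{0.0300}) = 0.4925
P(1−P) = 0.4925 × 0.5075 = 0.2499
I = P(1−P) = 0.24994

0.250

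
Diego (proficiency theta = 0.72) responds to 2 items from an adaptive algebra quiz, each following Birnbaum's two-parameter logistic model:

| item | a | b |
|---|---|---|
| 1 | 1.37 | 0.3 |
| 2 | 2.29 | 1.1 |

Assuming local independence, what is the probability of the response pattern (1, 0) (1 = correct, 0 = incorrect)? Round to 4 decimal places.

P(theta) = 1 / (1 + exp(−a(theta − b)))
P_1 = 1/(1+e^{-0.5754}) = 0.6400
P_2 = 1/(1+e^{0.8702}) = 0.2952
L = P_1 × (1−P_2) = 0.6400 × 0.7048 = 0.45107

0.4511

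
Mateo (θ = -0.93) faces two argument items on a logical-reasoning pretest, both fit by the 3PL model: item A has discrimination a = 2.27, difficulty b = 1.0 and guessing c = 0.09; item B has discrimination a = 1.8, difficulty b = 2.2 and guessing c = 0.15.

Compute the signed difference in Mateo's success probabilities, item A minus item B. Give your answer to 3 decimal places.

-0.052

P(θ) = c + (1 − c) · 1 / (1 + exp(−a(θ − b)))
P_A = 0.1012
P_B = 0.1530
P_A − P_B = -0.0518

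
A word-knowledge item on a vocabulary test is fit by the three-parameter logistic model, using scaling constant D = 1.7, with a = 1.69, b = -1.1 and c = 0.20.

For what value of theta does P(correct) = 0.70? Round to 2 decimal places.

-0.92

P(theta) = c + (1 − c) · 1 / (1 + exp(−D·a(theta − b)))
Remove guessing floor: (0.70 − 0.20)/(1 − 0.20) = 0.6250
logit = ln(0.6250/0.3750) = 0.5108
theta = b + logit/(1.7·a) = -1.1 + 0.5108/2.8730 = -0.9222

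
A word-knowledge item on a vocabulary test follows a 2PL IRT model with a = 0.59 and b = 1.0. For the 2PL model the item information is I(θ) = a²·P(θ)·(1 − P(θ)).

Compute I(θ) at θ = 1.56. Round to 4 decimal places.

0.0847

P = 1/(1+e^{-0.3304}) = 0.5819
P(1−P) = 0.5819 × 0.4181 = 0.2433
I = a² × P(1−P) = 0.59² × 0.2433 = 0.08469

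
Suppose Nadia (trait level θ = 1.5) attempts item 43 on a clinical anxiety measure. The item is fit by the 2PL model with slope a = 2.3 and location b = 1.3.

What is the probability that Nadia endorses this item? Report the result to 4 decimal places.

P(θ) = 1 / (1 + exp(−a(θ − b)))
Exponent: 2.3 × (1.5 − 1.3) = 0.4600
1/(1 + e^{-0.4600}) = 0.6130

0.6130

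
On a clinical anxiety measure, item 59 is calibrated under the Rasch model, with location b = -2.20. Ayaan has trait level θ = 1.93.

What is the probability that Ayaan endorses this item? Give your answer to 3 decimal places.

0.984

P(θ) = 1 / (1 + exp(−(θ − b)))
Exponent: (1.93 − (-2.20)) = 4.1300
1/(1 + e^{-4.1300}) = 0.9842
P = 0.9842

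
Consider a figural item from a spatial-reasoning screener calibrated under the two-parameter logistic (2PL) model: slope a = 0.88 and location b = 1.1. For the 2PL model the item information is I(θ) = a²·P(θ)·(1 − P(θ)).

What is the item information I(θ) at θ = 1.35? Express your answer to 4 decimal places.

P = 1/(1+e^{-0.2200}) = 0.5548
P(1−P) = 0.5548 × 0.4452 = 0.2470
I = a² × P(1−P) = 0.88² × 0.2470 = 0.19128

0.1913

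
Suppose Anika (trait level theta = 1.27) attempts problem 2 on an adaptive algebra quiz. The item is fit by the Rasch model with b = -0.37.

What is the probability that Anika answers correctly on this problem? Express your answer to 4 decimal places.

P(theta) = 1 / (1 + exp(−(theta − b)))
Exponent: (1.27 − (-0.37)) = 1.6400
1/(1 + e^{-1.6400}) = 0.8375
P = 0.8375

0.8375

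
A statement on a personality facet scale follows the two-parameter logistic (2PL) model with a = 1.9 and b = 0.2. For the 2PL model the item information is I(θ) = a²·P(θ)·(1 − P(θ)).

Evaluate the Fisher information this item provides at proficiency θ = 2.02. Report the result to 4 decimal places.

0.1069

P = 1/(1+e^{-3.4580}) = 0.9695
P(1−P) = 0.9695 × 0.0305 = 0.0296
I = a² × P(1−P) = 1.9² × 0.0296 = 0.10685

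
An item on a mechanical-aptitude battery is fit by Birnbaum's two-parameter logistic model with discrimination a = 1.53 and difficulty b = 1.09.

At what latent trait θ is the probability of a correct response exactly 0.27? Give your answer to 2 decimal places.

P(θ) = 1 / (1 + exp(−a(θ − b)))
logit = ln(0.2700/0.7300) = -0.9946
θ = b + logit/(a) = 1.09 + (-0.9946)/1.5300 = 0.4399

0.44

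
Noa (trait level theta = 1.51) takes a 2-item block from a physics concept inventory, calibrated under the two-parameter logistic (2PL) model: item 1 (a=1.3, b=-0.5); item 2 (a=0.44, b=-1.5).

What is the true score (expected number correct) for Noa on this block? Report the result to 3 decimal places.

1.722

P(theta) = 1 / (1 + exp(−a(theta − b)))
P_1 = 1/(1+e^{-2.6130}) = 0.9317
P_2 = 1/(1+e^{-1.3244}) = 0.7899
E[score] = 0.9317 + 0.7899 = 1.7216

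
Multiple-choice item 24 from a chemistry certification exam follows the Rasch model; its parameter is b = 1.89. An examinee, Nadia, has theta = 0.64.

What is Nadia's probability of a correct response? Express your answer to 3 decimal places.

0.223

P(theta) = 1 / (1 + exp(−(theta − b)))
Exponent: (0.64 − 1.89) = -1.2500
1/(1 + e^{1.2500}) = 0.2227
P = 0.2227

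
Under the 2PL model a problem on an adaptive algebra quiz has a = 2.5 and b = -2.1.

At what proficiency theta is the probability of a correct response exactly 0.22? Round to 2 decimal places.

-2.61

P(theta) = 1 / (1 + exp(−a(theta − b)))
logit = ln(0.2200/0.7800) = -1.2657
theta = b + logit/(a) = -2.1 + (-1.2657)/2.5000 = -2.6063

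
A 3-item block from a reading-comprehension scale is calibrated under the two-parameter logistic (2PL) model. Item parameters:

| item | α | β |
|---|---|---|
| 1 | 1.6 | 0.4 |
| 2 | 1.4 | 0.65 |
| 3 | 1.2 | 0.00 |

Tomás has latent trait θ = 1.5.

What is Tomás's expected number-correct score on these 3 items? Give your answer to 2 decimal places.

2.48

P(θ) = 1 / (1 + exp(−α(θ − β)))
P_1 = 1/(1+e^{-1.7600}) = 0.8532
P_2 = 1/(1+e^{-1.1900}) = 0.7667
P_3 = 1/(1+e^{-1.8000}) = 0.8581
E[score] = 0.8532 + 0.7667 + 0.8581 = 2.4781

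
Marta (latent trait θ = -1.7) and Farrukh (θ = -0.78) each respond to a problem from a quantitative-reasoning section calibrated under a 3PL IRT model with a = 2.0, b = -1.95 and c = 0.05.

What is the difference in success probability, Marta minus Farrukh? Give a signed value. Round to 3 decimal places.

-0.275

P(θ) = c + (1 − c) · 1 / (1 + exp(−a(θ − b)))
P(Marta) = 0.6413  [exponent 0.5000]
P(Farrukh) = 0.9165  [exponent 2.3400]
Difference = 0.6413 − 0.9165 = -0.2752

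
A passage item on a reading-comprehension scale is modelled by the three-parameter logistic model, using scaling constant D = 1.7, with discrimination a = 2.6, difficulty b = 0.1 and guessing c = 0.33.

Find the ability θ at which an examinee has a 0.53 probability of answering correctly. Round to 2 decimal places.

-0.09

P(θ) = c + (1 − c) · 1 / (1 + exp(−D·a(θ − b)))
Remove guessing floor: (0.53 − 0.33)/(1 − 0.33) = 0.2985
logit = ln(0.2985/0.7015) = -0.8544
θ = b + logit/(1.7·a) = 0.1 + (-0.8544)/4.4200 = -0.0933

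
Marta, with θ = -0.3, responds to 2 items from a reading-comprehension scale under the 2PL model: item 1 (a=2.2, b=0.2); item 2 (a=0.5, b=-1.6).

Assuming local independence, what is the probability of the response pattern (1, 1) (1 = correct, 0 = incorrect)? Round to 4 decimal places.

P(θ) = 1 / (1 + exp(−a(θ − b)))
P_1 = 1/(1+e^{1.1000}) = 0.2497
P_2 = 1/(1+e^{-0.6500}) = 0.6570
L = P_1 × P_2 = 0.2497 × 0.6570 = 0.16408

0.1641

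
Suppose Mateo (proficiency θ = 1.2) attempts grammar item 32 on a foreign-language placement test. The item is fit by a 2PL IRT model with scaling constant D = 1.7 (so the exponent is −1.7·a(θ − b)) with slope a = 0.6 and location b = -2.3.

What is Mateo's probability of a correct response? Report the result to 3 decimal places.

0.973

P(θ) = 1 / (1 + exp(−D·a(θ − b)))
Exponent: 1.7 × 0.6 × (1.2 − (-2.3)) = 3.5700
1/(1 + e^{-3.5700}) = 0.9726
P = 0.9726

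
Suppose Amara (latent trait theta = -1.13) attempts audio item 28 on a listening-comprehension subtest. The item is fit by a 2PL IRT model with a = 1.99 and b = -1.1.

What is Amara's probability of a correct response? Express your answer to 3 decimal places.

P(theta) = 1 / (1 + exp(−a(theta − b)))
Exponent: 1.99 × (-1.13 − (-1.1)) = -0.0597
1/(1 + e^{0.0597}) = 0.4851

0.485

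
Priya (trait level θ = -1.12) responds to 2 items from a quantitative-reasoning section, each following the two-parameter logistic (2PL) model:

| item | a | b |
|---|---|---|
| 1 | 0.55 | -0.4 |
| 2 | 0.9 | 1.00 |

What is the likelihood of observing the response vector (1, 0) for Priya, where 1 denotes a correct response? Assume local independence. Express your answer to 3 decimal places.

P(θ) = 1 / (1 + exp(−a(θ − b)))
P_1 = 1/(1+e^{0.3960}) = 0.4023
P_2 = 1/(1+e^{1.9080}) = 0.1292
L = P_1 × (1−P_2) = 0.4023 × 0.8708 = 0.35030

0.350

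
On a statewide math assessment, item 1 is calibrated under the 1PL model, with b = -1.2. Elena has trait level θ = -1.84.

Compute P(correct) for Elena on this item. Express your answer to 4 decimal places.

P(θ) = 1 / (1 + exp(−(θ − b)))
Exponent: (-1.84 − (-1.2)) = -0.6400
1/(1 + e^{0.6400}) = 0.3452
P = 0.3452

0.3452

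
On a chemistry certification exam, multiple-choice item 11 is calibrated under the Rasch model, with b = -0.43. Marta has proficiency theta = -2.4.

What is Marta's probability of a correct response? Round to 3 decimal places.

0.122

P(theta) = 1 / (1 + exp(−(theta − b)))
Exponent: (-2.4 − (-0.43)) = -1.9700
1/(1 + e^{1.9700}) = 0.1224
P = 0.1224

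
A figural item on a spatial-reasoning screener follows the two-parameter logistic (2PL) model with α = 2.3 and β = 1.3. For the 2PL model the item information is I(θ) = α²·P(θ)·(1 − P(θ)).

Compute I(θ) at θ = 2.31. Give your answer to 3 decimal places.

0.430

P = 1/(1+e^{-2.3230}) = 0.9108
P(1−P) = 0.9108 × 0.0892 = 0.0813
I = α² × P(1−P) = 2.3² × 0.0813 = 0.42993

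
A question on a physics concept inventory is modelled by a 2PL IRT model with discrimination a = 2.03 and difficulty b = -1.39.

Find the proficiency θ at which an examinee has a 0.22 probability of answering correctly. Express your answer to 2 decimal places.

-2.01

P(θ) = 1 / (1 + exp(−a(θ − b)))
logit = ln(0.2200/0.7800) = -1.2657
θ = b + logit/(a) = -1.39 + (-1.2657)/2.0300 = -2.0135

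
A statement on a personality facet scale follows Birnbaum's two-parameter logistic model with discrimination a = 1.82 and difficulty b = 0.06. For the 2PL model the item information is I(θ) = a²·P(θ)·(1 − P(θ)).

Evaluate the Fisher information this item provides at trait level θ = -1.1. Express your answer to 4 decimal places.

0.3191

P = 1/(1+e^{2.1112}) = 0.1080
P(1−P) = 0.1080 × 0.8920 = 0.0963
I = a² × P(1−P) = 1.82² × 0.0963 = 0.31914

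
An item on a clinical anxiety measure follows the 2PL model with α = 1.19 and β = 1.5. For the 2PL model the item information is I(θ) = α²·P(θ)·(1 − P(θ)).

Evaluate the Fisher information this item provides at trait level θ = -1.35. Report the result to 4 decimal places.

P = 1/(1+e^{3.3915}) = 0.0326
P(1−P) = 0.0326 × 0.9674 = 0.0315
I = α² × P(1−P) = 1.19² × 0.0315 = 0.04461

0.0446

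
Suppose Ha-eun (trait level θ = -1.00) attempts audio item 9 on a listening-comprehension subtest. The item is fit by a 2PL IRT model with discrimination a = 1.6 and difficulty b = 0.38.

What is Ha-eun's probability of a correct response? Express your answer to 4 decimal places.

0.0990

P(θ) = 1 / (1 + exp(−a(θ − b)))
Exponent: 1.6 × (-1.00 − 0.38) = -2.2080
1/(1 + e^{2.2080}) = 0.0990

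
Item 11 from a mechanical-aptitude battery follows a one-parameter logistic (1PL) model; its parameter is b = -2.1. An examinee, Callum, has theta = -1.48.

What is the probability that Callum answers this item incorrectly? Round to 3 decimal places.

P(theta) = 1 / (1 + exp(−(theta − b)))
Exponent: (-1.48 − (-2.1)) = 0.6200
1/(1 + e^{-0.6200}) = 0.6502
P = 0.6502
P(incorrect) = 1 − 0.6502 = 0.3498

0.350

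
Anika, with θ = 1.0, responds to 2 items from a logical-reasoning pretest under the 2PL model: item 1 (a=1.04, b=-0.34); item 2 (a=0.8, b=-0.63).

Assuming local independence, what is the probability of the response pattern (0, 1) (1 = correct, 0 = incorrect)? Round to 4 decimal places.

0.1564

P(θ) = 1 / (1 + exp(−a(θ − b)))
P_1 = 1/(1+e^{-1.3936}) = 0.8012
P_2 = 1/(1+e^{-1.3040}) = 0.7865
L = (1−P_1) × P_2 = 0.1988 × 0.7865 = 0.15638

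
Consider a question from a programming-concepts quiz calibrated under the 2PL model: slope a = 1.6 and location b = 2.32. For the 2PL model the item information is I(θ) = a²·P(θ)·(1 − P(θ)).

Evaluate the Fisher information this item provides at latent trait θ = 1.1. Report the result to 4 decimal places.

P = 1/(1+e^{1.9520}) = 0.1243
P(1−P) = 0.1243 × 0.8757 = 0.1089
I = a² × P(1−P) = 1.6² × 0.1089 = 0.27872

0.2787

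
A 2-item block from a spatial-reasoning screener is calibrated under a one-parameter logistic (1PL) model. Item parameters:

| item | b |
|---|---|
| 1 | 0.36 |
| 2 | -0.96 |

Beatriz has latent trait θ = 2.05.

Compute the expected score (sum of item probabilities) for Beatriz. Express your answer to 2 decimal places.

P(θ) = 1 / (1 + exp(−(θ − b)))
P_1 = 1/(1+e^{-1.6900}) = 0.8442
P_2 = 1/(1+e^{-3.0100}) = 0.9530
E[score] = 0.8442 + 0.9530 = 1.7972

1.80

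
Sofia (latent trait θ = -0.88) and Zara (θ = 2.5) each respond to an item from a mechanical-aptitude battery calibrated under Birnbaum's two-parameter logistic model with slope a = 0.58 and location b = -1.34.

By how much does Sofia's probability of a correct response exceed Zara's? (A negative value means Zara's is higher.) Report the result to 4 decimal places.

P(θ) = 1 / (1 + exp(−a(θ − b)))
P(Sofia) = 0.5663  [exponent 0.2668]
P(Zara) = 0.9027  [exponent 2.2272]
Difference = 0.5663 − 0.9027 = -0.3364

-0.3364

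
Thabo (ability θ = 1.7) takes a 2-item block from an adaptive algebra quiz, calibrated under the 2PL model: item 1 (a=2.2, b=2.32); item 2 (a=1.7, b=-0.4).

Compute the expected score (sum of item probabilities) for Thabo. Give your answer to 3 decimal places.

P(θ) = 1 / (1 + exp(−a(θ − b)))
P_1 = 1/(1+e^{1.3640}) = 0.2036
P_2 = 1/(1+e^{-3.5700}) = 0.9726
E[score] = 0.2036 + 0.9726 = 1.1762

1.176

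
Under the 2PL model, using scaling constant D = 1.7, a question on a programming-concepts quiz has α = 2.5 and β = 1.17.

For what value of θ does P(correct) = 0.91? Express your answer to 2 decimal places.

1.71

P(θ) = 1 / (1 + exp(−D·α(θ − β)))
logit = ln(0.9100/0.0900) = 2.3136
θ = β + logit/(1.7·α) = 1.17 + 2.3136/4.2500 = 1.7144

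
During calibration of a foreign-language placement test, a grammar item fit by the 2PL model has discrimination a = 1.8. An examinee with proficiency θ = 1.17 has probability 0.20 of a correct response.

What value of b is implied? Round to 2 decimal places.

1.94

P(θ) = 1 / (1 + exp(−a(θ − b)))
logit(0.20) = ln(0.20/0.80) = -1.3863
b = θ − logit/(a) = 1.17 − (-1.3863)/1.8000 = 1.9402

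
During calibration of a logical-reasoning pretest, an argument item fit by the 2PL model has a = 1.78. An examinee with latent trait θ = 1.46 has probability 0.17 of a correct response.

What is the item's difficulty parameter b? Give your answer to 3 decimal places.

2.351

P(θ) = 1 / (1 + exp(−a(θ − b)))
logit(0.17) = ln(0.17/0.83) = -1.5856
b = θ − logit/(a) = 1.46 − (-1.5856)/1.7800 = 2.3508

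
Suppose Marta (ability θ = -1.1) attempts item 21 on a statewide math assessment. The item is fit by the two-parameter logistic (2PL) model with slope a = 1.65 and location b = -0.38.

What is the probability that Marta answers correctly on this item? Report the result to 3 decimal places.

P(θ) = 1 / (1 + exp(−a(θ − b)))
Exponent: 1.65 × (-1.1 − (-0.38)) = -1.1880
1/(1 + e^{1.1880}) = 0.2336

0.234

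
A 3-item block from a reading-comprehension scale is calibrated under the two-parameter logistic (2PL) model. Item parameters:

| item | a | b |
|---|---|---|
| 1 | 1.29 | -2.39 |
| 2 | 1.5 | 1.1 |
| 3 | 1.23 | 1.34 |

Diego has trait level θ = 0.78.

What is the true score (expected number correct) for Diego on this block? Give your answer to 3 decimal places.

1.700

P(θ) = 1 / (1 + exp(−a(θ − b)))
P_1 = 1/(1+e^{-4.0893}) = 0.9835
P_2 = 1/(1+e^{0.4800}) = 0.3823
P_3 = 1/(1+e^{0.6888}) = 0.3343
E[score] = 0.9835 + 0.3823 + 0.3343 = 1.7001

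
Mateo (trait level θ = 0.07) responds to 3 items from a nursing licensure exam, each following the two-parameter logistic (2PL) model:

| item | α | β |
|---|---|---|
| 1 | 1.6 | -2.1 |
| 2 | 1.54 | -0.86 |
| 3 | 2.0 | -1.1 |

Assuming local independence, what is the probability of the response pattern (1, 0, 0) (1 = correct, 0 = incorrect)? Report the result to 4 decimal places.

0.0164

P(θ) = 1 / (1 + exp(−α(θ − β)))
P_1 = 1/(1+e^{-3.4720}) = 0.9699
P_2 = 1/(1+e^{-1.4322}) = 0.8072
P_3 = 1/(1+e^{-2.3400}) = 0.9121
L = P_1 × (1−P_2) × (1−P_3) = 0.9699 × 0.1928 × 0.0879 = 0.01643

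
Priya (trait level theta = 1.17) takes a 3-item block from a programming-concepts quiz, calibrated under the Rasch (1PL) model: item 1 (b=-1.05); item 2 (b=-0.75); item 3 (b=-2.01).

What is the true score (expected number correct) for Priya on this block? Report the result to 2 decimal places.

2.73

P(theta) = 1 / (1 + exp(−(theta − b)))
P_1 = 1/(1+e^{-2.2200}) = 0.9020
P_2 = 1/(1+e^{-1.9200}) = 0.8721
P_3 = 1/(1+e^{-3.1800}) = 0.9601
E[score] = 0.9020 + 0.8721 + 0.9601 = 2.7342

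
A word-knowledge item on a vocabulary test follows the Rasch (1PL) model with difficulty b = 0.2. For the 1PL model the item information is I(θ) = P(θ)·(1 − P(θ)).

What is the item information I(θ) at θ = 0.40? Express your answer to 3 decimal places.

0.248

P = 1/(1+e^{-0.2000}) = 0.5498
P(1−P) = 0.5498 × 0.4502 = 0.2475
I = P(1−P) = 0.24752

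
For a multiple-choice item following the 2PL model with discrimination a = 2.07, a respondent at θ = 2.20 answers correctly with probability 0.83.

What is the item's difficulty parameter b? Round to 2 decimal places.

P(θ) = 1 / (1 + exp(−a(θ − b)))
logit(0.83) = ln(0.83/0.17) = 1.5856
b = θ − logit/(a) = 2.20 − 1.5856/2.0700 = 1.4340

1.43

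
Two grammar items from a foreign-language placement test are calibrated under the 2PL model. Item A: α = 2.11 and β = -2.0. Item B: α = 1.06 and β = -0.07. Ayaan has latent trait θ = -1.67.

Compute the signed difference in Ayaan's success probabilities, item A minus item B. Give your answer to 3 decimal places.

0.512

P(θ) = 1 / (1 + exp(−α(θ − β)))
P_A = 0.6674
P_B = 0.1550
P_A − P_B = 0.5124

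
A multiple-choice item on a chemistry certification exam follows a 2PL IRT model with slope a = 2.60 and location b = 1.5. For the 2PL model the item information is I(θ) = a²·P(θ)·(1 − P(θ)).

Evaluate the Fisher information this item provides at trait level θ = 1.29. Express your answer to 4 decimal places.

1.5700

P = 1/(1+e^{0.5460}) = 0.3668
P(1−P) = 0.3668 × 0.6332 = 0.2323
I = a² × P(1−P) = 2.60² × 0.2323 = 1.57005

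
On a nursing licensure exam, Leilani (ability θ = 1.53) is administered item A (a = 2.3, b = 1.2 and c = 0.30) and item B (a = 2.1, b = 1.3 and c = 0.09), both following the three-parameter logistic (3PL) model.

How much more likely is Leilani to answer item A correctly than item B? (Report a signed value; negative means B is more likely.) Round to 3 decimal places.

0.124

P(θ) = c + (1 − c) · 1 / (1 + exp(−a(θ − b)))
P_A = 0.7768
P_B = 0.6528
P_A − P_B = 0.1240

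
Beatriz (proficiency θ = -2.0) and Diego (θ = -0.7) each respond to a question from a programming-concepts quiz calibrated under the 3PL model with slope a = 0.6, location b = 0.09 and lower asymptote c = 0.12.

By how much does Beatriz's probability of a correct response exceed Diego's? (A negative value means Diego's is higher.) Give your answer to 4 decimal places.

P(θ) = c + (1 − c) · 1 / (1 + exp(−a(θ − b)))
P(Beatriz) = 0.3154  [exponent -1.2540]
P(Diego) = 0.4576  [exponent -0.4740]
Difference = 0.3154 − 0.4576 = -0.1423

-0.1423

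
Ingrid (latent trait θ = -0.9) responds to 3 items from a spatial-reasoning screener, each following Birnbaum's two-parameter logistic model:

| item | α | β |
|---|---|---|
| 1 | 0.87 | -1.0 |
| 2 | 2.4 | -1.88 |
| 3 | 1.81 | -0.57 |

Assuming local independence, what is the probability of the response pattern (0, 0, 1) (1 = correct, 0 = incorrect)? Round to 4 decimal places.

P(θ) = 1 / (1 + exp(−α(θ − β)))
P_1 = 1/(1+e^{-0.0870}) = 0.5217
P_2 = 1/(1+e^{-2.3520}) = 0.9131
P_3 = 1/(1+e^{0.5973}) = 0.3550
L = (1−P_1) × (1−P_2) × P_3 = 0.4783 × 0.0869 × 0.3550 = 0.01475

0.0148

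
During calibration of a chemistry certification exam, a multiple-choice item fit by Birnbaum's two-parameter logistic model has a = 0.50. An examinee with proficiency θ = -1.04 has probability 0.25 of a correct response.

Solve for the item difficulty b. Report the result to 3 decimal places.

1.157

P(θ) = 1 / (1 + exp(−a(θ − b)))
logit(0.25) = ln(0.25/0.75) = -1.0986
b = θ − logit/(a) = -1.04 − (-1.0986)/0.5000 = 1.1572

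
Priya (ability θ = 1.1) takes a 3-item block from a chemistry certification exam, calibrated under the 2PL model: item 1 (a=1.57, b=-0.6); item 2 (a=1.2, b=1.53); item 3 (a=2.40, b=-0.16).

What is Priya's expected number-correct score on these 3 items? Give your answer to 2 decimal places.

2.26

P(θ) = 1 / (1 + exp(−a(θ − b)))
P_1 = 1/(1+e^{-2.6690}) = 0.9352
P_2 = 1/(1+e^{0.5160}) = 0.3738
P_3 = 1/(1+e^{-3.0240}) = 0.9536
E[score] = 0.9352 + 0.3738 + 0.9536 = 2.2626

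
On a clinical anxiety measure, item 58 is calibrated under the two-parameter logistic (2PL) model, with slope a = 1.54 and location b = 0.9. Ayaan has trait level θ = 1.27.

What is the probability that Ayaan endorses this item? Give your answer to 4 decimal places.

0.6387

P(θ) = 1 / (1 + exp(−a(θ − b)))
Exponent: 1.54 × (1.27 − 0.9) = 0.5698
1/(1 + e^{-0.5698}) = 0.6387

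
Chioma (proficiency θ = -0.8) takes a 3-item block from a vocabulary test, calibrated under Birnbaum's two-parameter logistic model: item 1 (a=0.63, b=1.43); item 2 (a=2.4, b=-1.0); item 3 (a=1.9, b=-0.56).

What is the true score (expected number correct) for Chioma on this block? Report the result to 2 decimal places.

1.20

P(θ) = 1 / (1 + exp(−a(θ − b)))
P_1 = 1/(1+e^{1.4049}) = 0.1970
P_2 = 1/(1+e^{-0.4800}) = 0.6177
P_3 = 1/(1+e^{0.4560}) = 0.3879
E[score] = 0.1970 + 0.6177 + 0.3879 = 1.2027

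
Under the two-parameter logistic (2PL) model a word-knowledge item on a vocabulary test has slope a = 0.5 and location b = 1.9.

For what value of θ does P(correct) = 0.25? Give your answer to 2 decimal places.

-0.30

P(θ) = 1 / (1 + exp(−a(θ − b)))
logit = ln(0.2500/0.7500) = -1.0986
θ = b + logit/(a) = 1.9 + (-1.0986)/0.5000 = -0.2972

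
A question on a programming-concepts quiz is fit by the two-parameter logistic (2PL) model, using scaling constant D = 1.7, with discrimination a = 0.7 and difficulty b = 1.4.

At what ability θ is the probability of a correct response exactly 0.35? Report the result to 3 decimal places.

P(θ) = 1 / (1 + exp(−D·a(θ − b)))
logit = ln(0.3500/0.6500) = -0.6190
θ = b + logit/(1.7·a) = 1.4 + (-0.6190)/1.1900 = 0.8798

0.880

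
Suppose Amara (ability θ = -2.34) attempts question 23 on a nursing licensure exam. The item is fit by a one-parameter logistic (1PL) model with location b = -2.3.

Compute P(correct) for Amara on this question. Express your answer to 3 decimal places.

P(θ) = 1 / (1 + exp(−(θ − b)))
Exponent: (-2.34 − (-2.3)) = -0.0400
1/(1 + e^{0.0400}) = 0.4900
P = 0.4900

0.490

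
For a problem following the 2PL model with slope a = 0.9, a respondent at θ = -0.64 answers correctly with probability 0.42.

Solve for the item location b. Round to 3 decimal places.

-0.281

P(θ) = 1 / (1 + exp(−a(θ − b)))
logit(0.42) = ln(0.42/0.58) = -0.3228
b = θ − logit/(a) = -0.64 − (-0.3228)/0.9000 = -0.2814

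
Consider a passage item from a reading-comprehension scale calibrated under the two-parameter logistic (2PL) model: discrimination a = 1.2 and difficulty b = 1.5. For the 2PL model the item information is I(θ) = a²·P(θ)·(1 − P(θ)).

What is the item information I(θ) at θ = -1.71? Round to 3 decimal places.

P = 1/(1+e^{3.8520}) = 0.0208
P(1−P) = 0.0208 × 0.9792 = 0.0204
I = a² × P(1−P) = 1.2² × 0.0204 = 0.02932

0.029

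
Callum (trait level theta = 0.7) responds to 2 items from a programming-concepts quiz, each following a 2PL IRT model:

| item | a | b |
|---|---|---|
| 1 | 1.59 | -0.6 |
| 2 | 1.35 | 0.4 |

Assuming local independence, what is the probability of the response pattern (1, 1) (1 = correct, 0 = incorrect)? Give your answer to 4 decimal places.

0.5325

P(theta) = 1 / (1 + exp(−a(theta − b)))
P_1 = 1/(1+e^{-2.0670}) = 0.8877
P_2 = 1/(1+e^{-0.4050}) = 0.5999
L = P_1 × P_2 = 0.8877 × 0.5999 = 0.53249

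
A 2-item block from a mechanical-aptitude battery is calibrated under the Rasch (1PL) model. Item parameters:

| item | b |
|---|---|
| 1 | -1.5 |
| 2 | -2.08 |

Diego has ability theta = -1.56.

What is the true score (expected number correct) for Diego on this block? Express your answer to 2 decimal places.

1.11

P(theta) = 1 / (1 + exp(−(theta − b)))
P_1 = 1/(1+e^{0.0600}) = 0.4850
P_2 = 1/(1+e^{-0.5200}) = 0.6271
E[score] = 0.4850 + 0.6271 = 1.1122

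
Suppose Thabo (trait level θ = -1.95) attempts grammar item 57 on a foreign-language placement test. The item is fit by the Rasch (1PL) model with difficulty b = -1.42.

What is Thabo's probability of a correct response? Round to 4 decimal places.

P(θ) = 1 / (1 + exp(−(θ − b)))
Exponent: (-1.95 − (-1.42)) = -0.5300
1/(1 + e^{0.5300}) = 0.3705
P = 0.3705

0.3705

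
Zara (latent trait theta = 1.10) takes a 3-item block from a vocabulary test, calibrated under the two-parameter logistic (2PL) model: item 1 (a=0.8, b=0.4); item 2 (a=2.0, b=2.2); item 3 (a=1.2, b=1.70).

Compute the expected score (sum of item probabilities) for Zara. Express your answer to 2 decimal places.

P(theta) = 1 / (1 + exp(−a(theta − b)))
P_1 = 1/(1+e^{-0.5600}) = 0.6365
P_2 = 1/(1+e^{2.2000}) = 0.0998
P_3 = 1/(1+e^{0.7200}) = 0.3274
E[score] = 0.6365 + 0.0998 + 0.3274 = 1.0636

1.06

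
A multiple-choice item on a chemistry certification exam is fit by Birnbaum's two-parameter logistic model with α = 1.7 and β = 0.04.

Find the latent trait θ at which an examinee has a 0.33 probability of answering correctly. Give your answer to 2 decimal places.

-0.38

P(θ) = 1 / (1 + exp(−α(θ − β)))
logit = ln(0.3300/0.6700) = -0.7082
θ = β + logit/(α) = 0.04 + (-0.7082)/1.7000 = -0.3766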